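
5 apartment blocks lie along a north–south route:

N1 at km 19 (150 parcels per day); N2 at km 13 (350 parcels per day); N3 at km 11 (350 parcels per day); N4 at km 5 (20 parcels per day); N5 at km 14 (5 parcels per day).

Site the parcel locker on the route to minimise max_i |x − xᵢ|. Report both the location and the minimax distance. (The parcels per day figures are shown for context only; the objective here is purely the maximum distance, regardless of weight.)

location 12, max distance 7

The 1-center on a line is the midpoint of the two extreme points: leftmost at 5, rightmost at 19.
Optimal location = (5 + 19)/2 = 12; maximum distance = (19 − 5)/2 = 7.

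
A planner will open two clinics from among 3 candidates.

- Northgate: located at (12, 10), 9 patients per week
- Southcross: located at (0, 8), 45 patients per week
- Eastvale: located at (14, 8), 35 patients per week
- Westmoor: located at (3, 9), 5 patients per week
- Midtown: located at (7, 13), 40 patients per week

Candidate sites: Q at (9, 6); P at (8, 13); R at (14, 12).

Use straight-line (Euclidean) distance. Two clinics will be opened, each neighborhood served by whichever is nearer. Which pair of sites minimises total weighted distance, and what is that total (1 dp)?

{P, R}, total 662.0

Evaluate every pair (each demand assigned to the nearer of the two):
  {P, R}: total = 662.0
  {Q, P}: total = 720.4
  {Q, R}: total = 896.7
Best pair: {P, R} with total 662.0.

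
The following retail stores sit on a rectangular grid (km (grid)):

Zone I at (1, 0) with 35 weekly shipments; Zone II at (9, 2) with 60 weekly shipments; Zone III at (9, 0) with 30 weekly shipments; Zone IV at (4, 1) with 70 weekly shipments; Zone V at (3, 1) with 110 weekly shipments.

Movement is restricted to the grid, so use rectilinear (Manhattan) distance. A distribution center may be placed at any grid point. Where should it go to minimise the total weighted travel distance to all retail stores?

Manhattan distance separates: Σwᵢ(|x−xᵢ|+|y−yᵢ|) = Σwᵢ|x−xᵢ| + Σwᵢ|y−yᵢ|, so x and y are optimised independently as 1-D weighted medians.
Total weight W = 305; half = 152.5.
x-coordinate, sorted with cumulative weight:
  x=1 (Zone I, w=35) cum 35
  x=3 (Zone V, w=110) cum 145
  x=4 (Zone IV, w=70) cum 215  ← median
  x=9 (Zone II, w=60) cum 275
  x=9 (Zone III, w=30) cum 305
⇒ x* = 4
y-coordinate, sorted with cumulative weight:
  y=0 (Zone I, w=35) cum 35
  y=0 (Zone III, w=30) cum 65
  y=1 (Zone IV, w=70) cum 135
  y=1 (Zone V, w=110) cum 245  ← median
  y=2 (Zone II, w=60) cum 305
⇒ y* = 1

(4, 1)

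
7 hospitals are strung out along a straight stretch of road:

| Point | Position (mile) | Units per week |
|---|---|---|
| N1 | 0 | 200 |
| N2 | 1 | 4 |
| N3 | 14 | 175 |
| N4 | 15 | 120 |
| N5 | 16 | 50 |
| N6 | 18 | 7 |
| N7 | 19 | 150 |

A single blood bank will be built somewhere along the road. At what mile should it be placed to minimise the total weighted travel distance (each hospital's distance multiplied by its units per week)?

For a sum of weighted absolute distances on a line, the optimum is the weighted median (not the mean). Total weight W = 706; half-weight = 353.
Sort by position and accumulate weight:
  mile 0 (N1, w=200) → cum 200
  mile 1 (N2, w=4) → cum 204
  mile 14 (N3, w=175) → cum 379  ≥ 353 → median here
  mile 15 (N4, w=120) → cum 499
  mile 16 (N5, w=50) → cum 549
  mile 18 (N6, w=7) → cum 556
  mile 19 (N7, w=150) → cum 706
Optimal location: mile 14.

x = 14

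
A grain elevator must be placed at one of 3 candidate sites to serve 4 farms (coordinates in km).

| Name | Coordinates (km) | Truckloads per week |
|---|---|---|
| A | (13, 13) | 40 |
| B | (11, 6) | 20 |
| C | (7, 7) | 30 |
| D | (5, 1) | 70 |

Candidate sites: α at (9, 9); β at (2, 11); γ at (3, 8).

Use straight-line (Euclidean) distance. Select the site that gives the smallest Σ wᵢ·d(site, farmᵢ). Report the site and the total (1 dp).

Total weighted distance at each candidate:
  α (9, 9): total = 1009.3
  β (2, 11): total = 1576.0
  γ (3, 8): total = 1245.4
Minimum is at α with total 1009.3 km.

α, total 1009.3 km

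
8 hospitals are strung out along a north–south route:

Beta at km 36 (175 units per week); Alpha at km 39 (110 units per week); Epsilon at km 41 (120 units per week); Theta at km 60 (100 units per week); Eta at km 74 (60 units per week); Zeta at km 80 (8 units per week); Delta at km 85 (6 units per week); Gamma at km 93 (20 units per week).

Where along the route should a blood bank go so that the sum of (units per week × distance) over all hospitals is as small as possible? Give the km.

x = 41

For a sum of weighted absolute distances on a line, the optimum is the weighted median (not the mean). Total weight W = 599; half-weight = 299.5.
Sort by position and accumulate weight:
  km 36 (Beta, w=175) → cum 175
  km 39 (Alpha, w=110) → cum 285
  km 41 (Epsilon, w=120) → cum 405  ≥ 299.5 → median here
  km 60 (Theta, w=100) → cum 505
  km 74 (Eta, w=60) → cum 565
  km 80 (Zeta, w=8) → cum 573
  km 85 (Delta, w=6) → cum 579
  km 93 (Gamma, w=20) → cum 599
Optimal location: km 41.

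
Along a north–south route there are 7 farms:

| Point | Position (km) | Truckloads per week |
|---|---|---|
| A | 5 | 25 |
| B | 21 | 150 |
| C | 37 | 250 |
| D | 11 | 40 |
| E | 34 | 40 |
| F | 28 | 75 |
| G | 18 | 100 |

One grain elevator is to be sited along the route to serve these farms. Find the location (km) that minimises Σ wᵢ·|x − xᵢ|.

x = 28

For a sum of weighted absolute distances on a line, the optimum is the weighted median (not the mean). Total weight W = 680; half-weight = 340.
Sort by position and accumulate weight:
  km 5 (A, w=25) → cum 25
  km 11 (D, w=40) → cum 65
  km 18 (G, w=100) → cum 165
  km 21 (B, w=150) → cum 315
  km 28 (F, w=75) → cum 390  ≥ 340 → median here
  km 34 (E, w=40) → cum 430
  km 37 (C, w=250) → cum 680
Optimal location: km 28.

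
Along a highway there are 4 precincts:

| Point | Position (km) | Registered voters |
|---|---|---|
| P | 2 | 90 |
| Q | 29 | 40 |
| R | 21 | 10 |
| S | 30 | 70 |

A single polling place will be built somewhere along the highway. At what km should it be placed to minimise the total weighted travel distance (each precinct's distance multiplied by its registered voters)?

For a sum of weighted absolute distances on a line, the optimum is the weighted median (not the mean). Total weight W = 210; half-weight = 105.
Sort by position and accumulate weight:
  km 2 (P, w=90) → cum 90
  km 21 (R, w=10) → cum 100
  km 29 (Q, w=40) → cum 140  ≥ 105 → median here
  km 30 (S, w=70) → cum 210
Optimal location: km 29.

x = 29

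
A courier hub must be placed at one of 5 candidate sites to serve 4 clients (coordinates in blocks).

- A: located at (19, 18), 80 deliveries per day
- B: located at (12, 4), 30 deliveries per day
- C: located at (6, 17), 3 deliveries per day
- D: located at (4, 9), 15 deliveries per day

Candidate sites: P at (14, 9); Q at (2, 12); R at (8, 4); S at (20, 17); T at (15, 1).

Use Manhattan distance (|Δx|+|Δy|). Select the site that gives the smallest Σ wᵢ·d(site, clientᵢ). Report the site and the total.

S, total 1192 blocks

Total weighted distance at each candidate:
  P (14, 9): total = 1528
  Q (2, 12): total = 2482
  R (8, 4): total = 2300
  S (20, 17): total = 1192
  T (15, 1): total = 2220
Minimum is at S with total 1192 blocks.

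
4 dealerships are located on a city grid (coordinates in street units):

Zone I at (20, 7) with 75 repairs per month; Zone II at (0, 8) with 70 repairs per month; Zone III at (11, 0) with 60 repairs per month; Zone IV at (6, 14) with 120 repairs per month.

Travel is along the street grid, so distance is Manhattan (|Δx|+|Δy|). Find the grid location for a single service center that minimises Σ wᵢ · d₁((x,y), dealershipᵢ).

Manhattan distance separates: Σwᵢ(|x−xᵢ|+|y−yᵢ|) = Σwᵢ|x−xᵢ| + Σwᵢ|y−yᵢ|, so x and y are optimised independently as 1-D weighted medians.
Total weight W = 325; half = 162.5.
x-coordinate, sorted with cumulative weight:
  x=0 (Zone II, w=70) cum 70
  x=6 (Zone IV, w=120) cum 190  ← median
  x=11 (Zone III, w=60) cum 250
  x=20 (Zone I, w=75) cum 325
⇒ x* = 6
y-coordinate, sorted with cumulative weight:
  y=0 (Zone III, w=60) cum 60
  y=7 (Zone I, w=75) cum 135
  y=8 (Zone II, w=70) cum 205  ← median
  y=14 (Zone IV, w=120) cum 325
⇒ y* = 8

(6, 8)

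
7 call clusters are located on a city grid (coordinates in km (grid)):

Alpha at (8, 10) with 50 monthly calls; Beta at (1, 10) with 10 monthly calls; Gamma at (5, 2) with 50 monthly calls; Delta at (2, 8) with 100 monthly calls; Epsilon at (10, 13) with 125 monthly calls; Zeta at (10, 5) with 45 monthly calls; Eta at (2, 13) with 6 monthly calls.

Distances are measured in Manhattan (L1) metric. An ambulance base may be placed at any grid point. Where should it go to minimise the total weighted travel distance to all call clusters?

(8, 8)

Manhattan distance separates: Σwᵢ(|x−xᵢ|+|y−yᵢ|) = Σwᵢ|x−xᵢ| + Σwᵢ|y−yᵢ|, so x and y are optimised independently as 1-D weighted medians.
Total weight W = 386; half = 193.
x-coordinate, sorted with cumulative weight:
  x=1 (Beta, w=10) cum 10
  x=2 (Delta, w=100) cum 110
  x=2 (Eta, w=6) cum 116
  x=5 (Gamma, w=50) cum 166
  x=8 (Alpha, w=50) cum 216  ← median
  x=10 (Epsilon, w=125) cum 341
  x=10 (Zeta, w=45) cum 386
⇒ x* = 8
y-coordinate, sorted with cumulative weight:
  y=2 (Gamma, w=50) cum 50
  y=5 (Zeta, w=45) cum 95
  y=8 (Delta, w=100) cum 195  ← median
  y=10 (Alpha, w=50) cum 245
  y=10 (Beta, w=10) cum 255
  y=13 (Epsilon, w=125) cum 380
  y=13 (Eta, w=6) cum 386
⇒ y* = 8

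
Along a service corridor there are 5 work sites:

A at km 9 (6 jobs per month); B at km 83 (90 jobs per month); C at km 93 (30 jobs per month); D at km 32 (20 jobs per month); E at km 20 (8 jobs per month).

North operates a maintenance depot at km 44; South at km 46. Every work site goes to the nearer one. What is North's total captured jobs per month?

34

The indifferent point is the midpoint (44+46)/2 = 45; work sites left of it (closer to North at 44) go to North, those right go to South.
  A at 9 (w=6) → North
  E at 20 (w=8) → North
  D at 32 (w=20) → North
  B at 83 (w=90) → South
  C at 93 (w=30) → South
North captures 34; South captures 120.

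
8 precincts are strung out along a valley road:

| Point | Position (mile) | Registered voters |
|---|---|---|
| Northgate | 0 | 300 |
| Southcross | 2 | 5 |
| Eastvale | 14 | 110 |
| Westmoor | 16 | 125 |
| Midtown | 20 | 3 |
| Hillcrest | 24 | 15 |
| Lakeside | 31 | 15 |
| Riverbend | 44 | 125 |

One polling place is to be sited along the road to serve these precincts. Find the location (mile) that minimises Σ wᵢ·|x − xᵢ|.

x = 14

For a sum of weighted absolute distances on a line, the optimum is the weighted median (not the mean). Total weight W = 698; half-weight = 349.
Sort by position and accumulate weight:
  mile 0 (Northgate, w=300) → cum 300
  mile 2 (Southcross, w=5) → cum 305
  mile 14 (Eastvale, w=110) → cum 415  ≥ 349 → median here
  mile 16 (Westmoor, w=125) → cum 540
  mile 20 (Midtown, w=3) → cum 543
  mile 24 (Hillcrest, w=15) → cum 558
  mile 31 (Lakeside, w=15) → cum 573
  mile 44 (Riverbend, w=125) → cum 698
Optimal location: mile 14.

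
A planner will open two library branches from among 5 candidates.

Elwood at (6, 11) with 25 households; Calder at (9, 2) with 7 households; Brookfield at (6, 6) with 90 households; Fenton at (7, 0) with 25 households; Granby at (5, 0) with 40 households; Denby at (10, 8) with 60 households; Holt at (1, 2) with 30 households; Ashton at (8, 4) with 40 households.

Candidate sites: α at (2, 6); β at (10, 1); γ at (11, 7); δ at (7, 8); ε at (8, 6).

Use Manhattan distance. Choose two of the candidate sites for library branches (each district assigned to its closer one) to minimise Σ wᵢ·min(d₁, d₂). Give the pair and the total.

Evaluate every pair (each demand assigned to the nearer of the two):
  {β, ε}: total = 1329
  {α, ε}: total = 1395
  {β, δ}: total = 1404
  {δ, ε}: total = 1440
  {γ, ε}: total = 1455
  {α, δ}: total = 1516
  {γ, δ}: total = 1699
  {α, β}: total = 1709
  {β, γ}: total = 1739
  {α, γ}: total = 1779
Best pair: {β, ε} with total 1329.

{β, ε}, total 1329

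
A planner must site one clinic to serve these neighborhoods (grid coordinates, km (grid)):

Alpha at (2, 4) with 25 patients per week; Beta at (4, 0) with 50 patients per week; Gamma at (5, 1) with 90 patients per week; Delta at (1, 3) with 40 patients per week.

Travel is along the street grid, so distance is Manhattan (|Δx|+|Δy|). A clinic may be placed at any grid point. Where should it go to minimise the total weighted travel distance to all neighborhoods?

(4, 1)

Manhattan distance separates: Σwᵢ(|x−xᵢ|+|y−yᵢ|) = Σwᵢ|x−xᵢ| + Σwᵢ|y−yᵢ|, so x and y are optimised independently as 1-D weighted medians.
Total weight W = 205; half = 102.5.
x-coordinate, sorted with cumulative weight:
  x=1 (Delta, w=40) cum 40
  x=2 (Alpha, w=25) cum 65
  x=4 (Beta, w=50) cum 115  ← median
  x=5 (Gamma, w=90) cum 205
⇒ x* = 4
y-coordinate, sorted with cumulative weight:
  y=0 (Beta, w=50) cum 50
  y=1 (Gamma, w=90) cum 140  ← median
  y=3 (Delta, w=40) cum 180
  y=4 (Alpha, w=25) cum 205
⇒ y* = 1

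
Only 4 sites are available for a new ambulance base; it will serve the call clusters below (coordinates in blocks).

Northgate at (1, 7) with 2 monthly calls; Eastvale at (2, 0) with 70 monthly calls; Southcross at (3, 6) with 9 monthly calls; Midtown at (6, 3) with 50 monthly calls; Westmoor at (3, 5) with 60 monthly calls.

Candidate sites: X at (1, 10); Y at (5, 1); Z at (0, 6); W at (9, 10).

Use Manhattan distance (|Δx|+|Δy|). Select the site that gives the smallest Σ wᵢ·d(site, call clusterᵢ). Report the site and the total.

Y, total 873 blocks

Total weighted distance at each candidate:
  X (1, 10): total = 1850
  Y (5, 1): total = 873
  Z (0, 6): total = 1281
  W (9, 10): total = 2462
Minimum is at Y with total 873 blocks.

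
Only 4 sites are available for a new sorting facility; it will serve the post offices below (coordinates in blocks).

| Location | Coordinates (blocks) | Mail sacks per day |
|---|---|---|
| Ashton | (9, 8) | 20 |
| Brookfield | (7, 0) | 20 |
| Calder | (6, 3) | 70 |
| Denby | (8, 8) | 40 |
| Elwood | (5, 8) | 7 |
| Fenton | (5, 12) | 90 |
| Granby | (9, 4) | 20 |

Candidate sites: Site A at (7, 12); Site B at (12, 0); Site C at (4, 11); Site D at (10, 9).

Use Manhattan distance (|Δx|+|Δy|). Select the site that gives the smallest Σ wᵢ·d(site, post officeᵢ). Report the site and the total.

Total weighted distance at each candidate:
  Site A (7, 12): total = 1682
  Site B (12, 0): total = 3385
  Site C (4, 11): total = 1868
  Site D (10, 9): total = 1982
Minimum is at Site A with total 1682 blocks.

Site A, total 1682 blocks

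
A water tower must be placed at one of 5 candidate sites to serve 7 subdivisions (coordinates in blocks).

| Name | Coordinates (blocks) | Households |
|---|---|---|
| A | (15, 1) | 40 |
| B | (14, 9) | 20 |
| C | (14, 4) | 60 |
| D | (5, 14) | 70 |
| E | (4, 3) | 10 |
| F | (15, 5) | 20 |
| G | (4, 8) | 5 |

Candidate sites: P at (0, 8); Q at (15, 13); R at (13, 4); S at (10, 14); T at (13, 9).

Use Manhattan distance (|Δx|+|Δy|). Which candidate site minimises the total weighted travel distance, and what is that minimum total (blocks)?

R, total 1865 blocks

Total weighted distance at each candidate:
  P (0, 8): total = 3500
  Q (15, 13): total = 2400
  R (13, 4): total = 1865
  S (10, 14): total = 2600
  T (13, 9): total = 2010
Minimum is at R with total 1865 blocks.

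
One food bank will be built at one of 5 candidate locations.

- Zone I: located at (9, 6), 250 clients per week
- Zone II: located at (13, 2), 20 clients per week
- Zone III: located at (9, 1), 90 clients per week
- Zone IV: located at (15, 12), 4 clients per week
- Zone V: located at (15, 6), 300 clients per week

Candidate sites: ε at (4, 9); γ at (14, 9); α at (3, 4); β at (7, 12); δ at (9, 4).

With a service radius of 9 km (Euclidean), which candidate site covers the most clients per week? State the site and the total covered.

Coverage radius r = 9 km; a point is covered iff (Δx)²+(Δy)² ≤ 9² = 81.
  ε (4, 9): covers {Zone I} → 250
  γ (14, 9): covers {Zone I, Zone II, Zone IV, Zone V} → 574
  α (3, 4): covers {Zone I, Zone III} → 340
  β (7, 12): covers {Zone I, Zone IV} → 254
  δ (9, 4): covers {Zone I, Zone II, Zone III, Zone V} → 660
Maximum coverage at δ: 660 clients per week.

δ, covering 660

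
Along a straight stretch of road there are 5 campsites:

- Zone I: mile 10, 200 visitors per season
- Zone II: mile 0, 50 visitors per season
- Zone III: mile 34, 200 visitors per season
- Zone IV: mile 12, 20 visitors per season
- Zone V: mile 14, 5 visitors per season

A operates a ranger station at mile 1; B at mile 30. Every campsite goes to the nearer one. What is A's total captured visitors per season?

275

The indifferent point is the midpoint (1+30)/2 = 15.5; campsites left of it (closer to A at 1) go to A, those right go to B.
  Zone II at 0 (w=50) → A
  Zone I at 10 (w=200) → A
  Zone IV at 12 (w=20) → A
  Zone V at 14 (w=5) → A
  Zone III at 34 (w=200) → B
A captures 275; B captures 200.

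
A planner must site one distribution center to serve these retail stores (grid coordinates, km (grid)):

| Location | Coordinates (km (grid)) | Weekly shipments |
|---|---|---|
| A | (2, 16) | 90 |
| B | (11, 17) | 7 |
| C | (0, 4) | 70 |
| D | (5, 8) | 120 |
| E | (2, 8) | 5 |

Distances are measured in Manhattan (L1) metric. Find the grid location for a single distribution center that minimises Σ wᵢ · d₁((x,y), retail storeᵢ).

(2, 8)

Manhattan distance separates: Σwᵢ(|x−xᵢ|+|y−yᵢ|) = Σwᵢ|x−xᵢ| + Σwᵢ|y−yᵢ|, so x and y are optimised independently as 1-D weighted medians.
Total weight W = 292; half = 146.
x-coordinate, sorted with cumulative weight:
  x=0 (C, w=70) cum 70
  x=2 (A, w=90) cum 160  ← median
  x=2 (E, w=5) cum 165
  x=5 (D, w=120) cum 285
  x=11 (B, w=7) cum 292
⇒ x* = 2
y-coordinate, sorted with cumulative weight:
  y=4 (C, w=70) cum 70
  y=8 (D, w=120) cum 190  ← median
  y=8 (E, w=5) cum 195
  y=16 (A, w=90) cum 285
  y=17 (B, w=7) cum 292
⇒ y* = 8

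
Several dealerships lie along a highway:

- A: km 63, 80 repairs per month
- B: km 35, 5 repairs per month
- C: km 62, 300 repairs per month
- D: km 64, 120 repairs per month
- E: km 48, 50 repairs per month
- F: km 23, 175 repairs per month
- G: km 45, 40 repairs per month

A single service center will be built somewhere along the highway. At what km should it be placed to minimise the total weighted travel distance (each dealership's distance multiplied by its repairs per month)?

x = 62

For a sum of weighted absolute distances on a line, the optimum is the weighted median (not the mean). Total weight W = 770; half-weight = 385.
Sort by position and accumulate weight:
  km 23 (F, w=175) → cum 175
  km 35 (B, w=5) → cum 180
  km 45 (G, w=40) → cum 220
  km 48 (E, w=50) → cum 270
  km 62 (C, w=300) → cum 570  ≥ 385 → median here
  km 63 (A, w=80) → cum 650
  km 64 (D, w=120) → cum 770
Optimal location: km 62.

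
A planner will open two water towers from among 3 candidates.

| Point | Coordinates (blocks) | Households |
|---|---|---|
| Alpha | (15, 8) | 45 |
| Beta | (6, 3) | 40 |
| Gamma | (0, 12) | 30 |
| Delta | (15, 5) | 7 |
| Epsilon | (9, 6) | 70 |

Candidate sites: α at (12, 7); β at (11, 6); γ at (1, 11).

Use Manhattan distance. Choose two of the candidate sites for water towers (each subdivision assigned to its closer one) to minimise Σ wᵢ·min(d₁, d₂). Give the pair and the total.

{β, γ}, total 825

Evaluate every pair (each demand assigned to the nearer of the two):
  {β, γ}: total = 825
  {α, γ}: total = 955
  {α, β}: total = 1185
Best pair: {β, γ} with total 825.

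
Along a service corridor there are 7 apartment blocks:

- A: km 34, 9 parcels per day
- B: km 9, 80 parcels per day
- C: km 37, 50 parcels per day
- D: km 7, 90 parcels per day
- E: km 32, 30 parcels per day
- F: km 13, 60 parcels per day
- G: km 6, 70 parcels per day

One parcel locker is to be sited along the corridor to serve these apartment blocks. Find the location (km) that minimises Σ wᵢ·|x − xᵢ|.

x = 9

For a sum of weighted absolute distances on a line, the optimum is the weighted median (not the mean). Total weight W = 389; half-weight = 194.5.
Sort by position and accumulate weight:
  km 6 (G, w=70) → cum 70
  km 7 (D, w=90) → cum 160
  km 9 (B, w=80) → cum 240  ≥ 194.5 → median here
  km 13 (F, w=60) → cum 300
  km 32 (E, w=30) → cum 330
  km 34 (A, w=9) → cum 339
  km 37 (C, w=50) → cum 389
Optimal location: km 9.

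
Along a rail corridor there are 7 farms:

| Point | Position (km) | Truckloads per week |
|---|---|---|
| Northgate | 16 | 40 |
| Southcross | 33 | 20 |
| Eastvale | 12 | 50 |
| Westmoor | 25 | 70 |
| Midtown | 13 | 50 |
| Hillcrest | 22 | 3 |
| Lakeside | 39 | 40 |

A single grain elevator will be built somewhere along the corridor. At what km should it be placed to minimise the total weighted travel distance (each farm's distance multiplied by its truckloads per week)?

x = 16

For a sum of weighted absolute distances on a line, the optimum is the weighted median (not the mean). Total weight W = 273; half-weight = 136.5.
Sort by position and accumulate weight:
  km 12 (Eastvale, w=50) → cum 50
  km 13 (Midtown, w=50) → cum 100
  km 16 (Northgate, w=40) → cum 140  ≥ 136.5 → median here
  km 22 (Hillcrest, w=3) → cum 143
  km 25 (Westmoor, w=70) → cum 213
  km 33 (Southcross, w=20) → cum 233
  km 39 (Lakeside, w=40) → cum 273
Optimal location: km 16.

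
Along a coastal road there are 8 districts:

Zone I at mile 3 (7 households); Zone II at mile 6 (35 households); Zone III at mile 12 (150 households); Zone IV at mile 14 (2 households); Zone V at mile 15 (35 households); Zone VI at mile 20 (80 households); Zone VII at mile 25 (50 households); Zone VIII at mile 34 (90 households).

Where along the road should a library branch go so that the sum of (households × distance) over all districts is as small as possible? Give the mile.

For a sum of weighted absolute distances on a line, the optimum is the weighted median (not the mean). Total weight W = 449; half-weight = 224.5.
Sort by position and accumulate weight:
  mile 3 (Zone I, w=7) → cum 7
  mile 6 (Zone II, w=35) → cum 42
  mile 12 (Zone III, w=150) → cum 192
  mile 14 (Zone IV, w=2) → cum 194
  mile 15 (Zone V, w=35) → cum 229  ≥ 224.5 → median here
  mile 20 (Zone VI, w=80) → cum 309
  mile 25 (Zone VII, w=50) → cum 359
  mile 34 (Zone VIII, w=90) → cum 449
Optimal location: mile 15.

x = 15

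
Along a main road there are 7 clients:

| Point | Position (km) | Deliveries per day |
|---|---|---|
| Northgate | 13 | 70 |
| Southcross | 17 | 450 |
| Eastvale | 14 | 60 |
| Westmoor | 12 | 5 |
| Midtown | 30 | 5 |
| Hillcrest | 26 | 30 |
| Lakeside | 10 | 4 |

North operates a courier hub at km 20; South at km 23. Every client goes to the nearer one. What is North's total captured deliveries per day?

The indifferent point is the midpoint (20+23)/2 = 21.5; clients left of it (closer to North at 20) go to North, those right go to South.
  Lakeside at 10 (w=4) → North
  Westmoor at 12 (w=5) → North
  Northgate at 13 (w=70) → North
  Eastvale at 14 (w=60) → North
  Southcross at 17 (w=450) → North
  Hillcrest at 26 (w=30) → South
  Midtown at 30 (w=5) → South
North captures 589; South captures 35.

589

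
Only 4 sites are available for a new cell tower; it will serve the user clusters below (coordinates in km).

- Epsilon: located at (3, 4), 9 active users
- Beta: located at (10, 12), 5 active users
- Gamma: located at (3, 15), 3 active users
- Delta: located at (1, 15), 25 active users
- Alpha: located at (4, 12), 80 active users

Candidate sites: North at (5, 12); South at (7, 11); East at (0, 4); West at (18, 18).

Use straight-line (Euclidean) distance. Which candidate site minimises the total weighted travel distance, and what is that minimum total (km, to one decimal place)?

North, total 315.0 km

Total weighted distance at each candidate:
  North (5, 12): total = 315.0
  South (7, 11): total = 538.6
  East (0, 4): total = 1116.9
  West (18, 18): total = 1930.6
Minimum is at North with total 315.0 km.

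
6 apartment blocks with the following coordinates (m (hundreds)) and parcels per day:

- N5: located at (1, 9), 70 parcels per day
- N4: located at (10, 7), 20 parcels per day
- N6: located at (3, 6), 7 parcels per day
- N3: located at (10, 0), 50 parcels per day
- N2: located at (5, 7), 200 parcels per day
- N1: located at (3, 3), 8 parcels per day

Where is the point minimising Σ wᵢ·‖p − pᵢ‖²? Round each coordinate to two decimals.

(5.11, 6.30)

The minimiser of Σwᵢ‖p−pᵢ‖² is the weighted centroid p* = (Σwᵢpᵢ)/(Σwᵢ).
Σwᵢ = 355.
Σwᵢxᵢ = 70·1 + 20·10 + 7·3 + 50·10 + 200·5 + 8·3 = 1815.
Σwᵢyᵢ = 70·9 + 20·7 + 7·6 + 50·0 + 200·7 + 8·3 = 2236.
x* = 1815/355 = 5.11, y* = 2236/355 = 6.30.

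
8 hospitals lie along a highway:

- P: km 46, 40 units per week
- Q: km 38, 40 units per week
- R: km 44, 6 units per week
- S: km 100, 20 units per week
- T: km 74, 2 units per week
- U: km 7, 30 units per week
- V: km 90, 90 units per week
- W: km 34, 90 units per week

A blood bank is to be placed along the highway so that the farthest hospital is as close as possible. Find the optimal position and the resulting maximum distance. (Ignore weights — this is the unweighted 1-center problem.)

The 1-center on a line is the midpoint of the two extreme points: leftmost at 7, rightmost at 100.
Optimal location = (7 + 100)/2 = 53.5; maximum distance = (100 − 7)/2 = 46.5.

location 53.5, max distance 46.5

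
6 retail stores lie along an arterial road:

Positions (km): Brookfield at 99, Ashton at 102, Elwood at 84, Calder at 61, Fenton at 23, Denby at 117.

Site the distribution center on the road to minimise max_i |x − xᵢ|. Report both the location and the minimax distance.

location 70, max distance 47

The 1-center on a line is the midpoint of the two extreme points: leftmost at 23, rightmost at 117.
Optimal location = (23 + 117)/2 = 70; maximum distance = (117 − 23)/2 = 47.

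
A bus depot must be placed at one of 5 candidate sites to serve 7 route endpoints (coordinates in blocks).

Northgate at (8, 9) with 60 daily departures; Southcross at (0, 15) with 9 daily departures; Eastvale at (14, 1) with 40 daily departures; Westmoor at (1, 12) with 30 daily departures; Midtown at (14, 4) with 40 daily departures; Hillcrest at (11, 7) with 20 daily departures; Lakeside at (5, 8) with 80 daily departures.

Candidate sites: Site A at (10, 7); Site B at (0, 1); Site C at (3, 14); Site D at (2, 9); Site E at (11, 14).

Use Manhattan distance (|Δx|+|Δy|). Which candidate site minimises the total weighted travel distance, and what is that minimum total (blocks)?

Site A, total 2002 blocks

Total weighted distance at each candidate:
  Site A (10, 7): total = 2002
  Site B (0, 1): total = 3986
  Site C (3, 14): total = 3496
  Site D (2, 9): total = 2572
  Site E (11, 14): total = 3208
Minimum is at Site A with total 2002 blocks.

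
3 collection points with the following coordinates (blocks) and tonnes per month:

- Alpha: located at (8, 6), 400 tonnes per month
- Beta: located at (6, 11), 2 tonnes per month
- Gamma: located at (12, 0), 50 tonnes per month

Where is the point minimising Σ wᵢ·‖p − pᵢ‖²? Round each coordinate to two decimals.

The minimiser of Σwᵢ‖p−pᵢ‖² is the weighted centroid p* = (Σwᵢpᵢ)/(Σwᵢ).
Σwᵢ = 452.
Σwᵢxᵢ = 400·8 + 2·6 + 50·12 = 3812.
Σwᵢyᵢ = 400·6 + 2·11 + 50·0 = 2422.
x* = 3812/452 = 8.43, y* = 2422/452 = 5.36.

(8.43, 5.36)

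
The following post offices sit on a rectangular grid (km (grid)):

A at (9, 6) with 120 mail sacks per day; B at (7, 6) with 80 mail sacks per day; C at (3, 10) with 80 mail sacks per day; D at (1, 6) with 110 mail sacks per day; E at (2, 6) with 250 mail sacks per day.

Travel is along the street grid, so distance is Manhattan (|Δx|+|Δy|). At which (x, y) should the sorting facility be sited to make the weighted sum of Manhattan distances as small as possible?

(2, 6)

Manhattan distance separates: Σwᵢ(|x−xᵢ|+|y−yᵢ|) = Σwᵢ|x−xᵢ| + Σwᵢ|y−yᵢ|, so x and y are optimised independently as 1-D weighted medians.
Total weight W = 640; half = 320.
x-coordinate, sorted with cumulative weight:
  x=1 (D, w=110) cum 110
  x=2 (E, w=250) cum 360  ← median
  x=3 (C, w=80) cum 440
  x=7 (B, w=80) cum 520
  x=9 (A, w=120) cum 640
⇒ x* = 2
y-coordinate, sorted with cumulative weight:
  y=6 (A, w=120) cum 120
  y=6 (B, w=80) cum 200
  y=6 (D, w=110) cum 310
  y=6 (E, w=250) cum 560  ← median
  y=10 (C, w=80) cum 640
⇒ y* = 6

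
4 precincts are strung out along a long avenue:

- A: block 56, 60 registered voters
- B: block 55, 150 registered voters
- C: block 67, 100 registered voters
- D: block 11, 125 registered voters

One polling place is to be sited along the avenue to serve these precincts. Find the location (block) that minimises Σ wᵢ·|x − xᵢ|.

For a sum of weighted absolute distances on a line, the optimum is the weighted median (not the mean). Total weight W = 435; half-weight = 217.5.
Sort by position and accumulate weight:
  block 11 (D, w=125) → cum 125
  block 55 (B, w=150) → cum 275  ≥ 217.5 → median here
  block 56 (A, w=60) → cum 335
  block 67 (C, w=100) → cum 435
Optimal location: block 55.

x = 55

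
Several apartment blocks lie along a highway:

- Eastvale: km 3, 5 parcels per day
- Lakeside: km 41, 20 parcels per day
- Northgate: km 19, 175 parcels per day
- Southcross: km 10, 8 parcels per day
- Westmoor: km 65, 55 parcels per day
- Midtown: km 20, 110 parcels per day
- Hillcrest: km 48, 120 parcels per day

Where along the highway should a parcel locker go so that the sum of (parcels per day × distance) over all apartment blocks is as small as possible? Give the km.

For a sum of weighted absolute distances on a line, the optimum is the weighted median (not the mean). Total weight W = 493; half-weight = 246.5.
Sort by position and accumulate weight:
  km 3 (Eastvale, w=5) → cum 5
  km 10 (Southcross, w=8) → cum 13
  km 19 (Northgate, w=175) → cum 188
  km 20 (Midtown, w=110) → cum 298  ≥ 246.5 → median here
  km 41 (Lakeside, w=20) → cum 318
  km 48 (Hillcrest, w=120) → cum 438
  km 65 (Westmoor, w=55) → cum 493
Optimal location: km 20.

x = 20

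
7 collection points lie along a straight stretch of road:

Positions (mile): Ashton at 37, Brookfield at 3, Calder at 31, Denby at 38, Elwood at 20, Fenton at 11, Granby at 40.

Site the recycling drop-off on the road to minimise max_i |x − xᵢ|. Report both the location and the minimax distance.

location 21.5, max distance 18.5

The 1-center on a line is the midpoint of the two extreme points: leftmost at 3, rightmost at 40.
Optimal location = (3 + 40)/2 = 21.5; maximum distance = (40 − 3)/2 = 18.5.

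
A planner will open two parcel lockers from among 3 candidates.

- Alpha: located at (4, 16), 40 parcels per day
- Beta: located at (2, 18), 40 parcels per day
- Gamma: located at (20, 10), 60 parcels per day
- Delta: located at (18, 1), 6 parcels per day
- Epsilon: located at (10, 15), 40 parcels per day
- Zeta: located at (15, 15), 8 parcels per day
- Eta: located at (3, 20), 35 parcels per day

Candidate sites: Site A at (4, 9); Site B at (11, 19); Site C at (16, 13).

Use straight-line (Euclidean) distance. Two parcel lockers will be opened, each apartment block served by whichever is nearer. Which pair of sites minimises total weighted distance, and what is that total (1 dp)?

{Site B, Site C}, total 1504.8

Evaluate every pair (each demand assigned to the nearer of the two):
  {Site B, Site C}: total = 1504.8
  {Site A, Site C}: total = 1679.2
  {Site A, Site B}: total = 1995.0
Best pair: {Site B, Site C} with total 1504.8.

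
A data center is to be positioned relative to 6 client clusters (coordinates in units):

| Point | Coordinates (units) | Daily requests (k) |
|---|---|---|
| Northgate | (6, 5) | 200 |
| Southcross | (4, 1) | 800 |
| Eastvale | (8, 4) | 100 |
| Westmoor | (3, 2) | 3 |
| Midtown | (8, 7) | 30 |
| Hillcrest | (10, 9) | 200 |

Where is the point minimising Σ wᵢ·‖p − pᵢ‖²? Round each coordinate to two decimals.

The minimiser of Σwᵢ‖p−pᵢ‖² is the weighted centroid p* = (Σwᵢpᵢ)/(Σwᵢ).
Σwᵢ = 1333.
Σwᵢxᵢ = 200·6 + 800·4 + 100·8 + 3·3 + 30·8 + 200·10 = 7449.
Σwᵢyᵢ = 200·5 + 800·1 + 100·4 + 3·2 + 30·7 + 200·9 = 4216.
x* = 7449/1333 = 5.59, y* = 4216/1333 = 3.16.

(5.59, 3.16)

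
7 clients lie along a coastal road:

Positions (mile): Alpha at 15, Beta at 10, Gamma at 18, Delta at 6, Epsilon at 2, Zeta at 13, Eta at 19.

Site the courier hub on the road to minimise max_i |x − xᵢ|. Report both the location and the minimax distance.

location 10.5, max distance 8.5

The 1-center on a line is the midpoint of the two extreme points: leftmost at 2, rightmost at 19.
Optimal location = (2 + 19)/2 = 10.5; maximum distance = (19 − 2)/2 = 8.5.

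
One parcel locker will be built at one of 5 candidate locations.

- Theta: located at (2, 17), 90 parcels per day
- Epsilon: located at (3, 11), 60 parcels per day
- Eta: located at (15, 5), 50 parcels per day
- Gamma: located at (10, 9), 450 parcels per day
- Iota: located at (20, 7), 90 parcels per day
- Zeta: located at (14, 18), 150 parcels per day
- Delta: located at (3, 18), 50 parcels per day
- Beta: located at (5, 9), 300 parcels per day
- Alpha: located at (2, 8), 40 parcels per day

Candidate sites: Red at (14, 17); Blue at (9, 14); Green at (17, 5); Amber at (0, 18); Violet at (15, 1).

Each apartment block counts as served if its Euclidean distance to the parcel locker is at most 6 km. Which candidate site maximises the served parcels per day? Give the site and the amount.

Coverage radius r = 6 km; a point is covered iff (Δx)²+(Δy)² ≤ 6² = 36.
  Red (14, 17): covers {Zeta} → 150
  Blue (9, 14): covers {Gamma} → 450
  Green (17, 5): covers {Eta, Iota} → 140
  Amber (0, 18): covers {Theta, Delta} → 140
  Violet (15, 1): covers {Eta} → 50
Maximum coverage at Blue: 450 parcels per day.

Blue, covering 450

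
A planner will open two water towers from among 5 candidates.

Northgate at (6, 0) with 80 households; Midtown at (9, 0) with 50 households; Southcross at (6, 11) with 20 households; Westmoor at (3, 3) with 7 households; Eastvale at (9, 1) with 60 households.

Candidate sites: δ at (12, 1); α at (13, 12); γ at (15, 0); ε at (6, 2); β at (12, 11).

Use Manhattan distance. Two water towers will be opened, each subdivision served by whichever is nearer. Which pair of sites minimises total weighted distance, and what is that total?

Evaluate every pair (each demand assigned to the nearer of the two):
  {δ, ε}: total = 748
  {ε, β}: total = 798
  {α, ε}: total = 838
  {γ, ε}: total = 858
  {δ, β}: total = 1137
  {δ, α}: total = 1177
  {δ, γ}: total = 1337
  {γ, β}: total = 1665
  {α, γ}: total = 1705
  {α, β}: total = 3079
Best pair: {δ, ε} with total 748.

{δ, ε}, total 748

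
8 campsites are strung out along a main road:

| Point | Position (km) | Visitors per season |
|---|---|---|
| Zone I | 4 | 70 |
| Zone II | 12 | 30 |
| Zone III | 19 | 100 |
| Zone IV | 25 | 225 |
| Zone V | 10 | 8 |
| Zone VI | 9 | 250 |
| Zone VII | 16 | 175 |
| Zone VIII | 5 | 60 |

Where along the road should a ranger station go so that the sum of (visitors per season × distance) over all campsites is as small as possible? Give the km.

x = 16

For a sum of weighted absolute distances on a line, the optimum is the weighted median (not the mean). Total weight W = 918; half-weight = 459.
Sort by position and accumulate weight:
  km 4 (Zone I, w=70) → cum 70
  km 5 (Zone VIII, w=60) → cum 130
  km 9 (Zone VI, w=250) → cum 380
  km 10 (Zone V, w=8) → cum 388
  km 12 (Zone II, w=30) → cum 418
  km 16 (Zone VII, w=175) → cum 593  ≥ 459 → median here
  km 19 (Zone III, w=100) → cum 693
  km 25 (Zone IV, w=225) → cum 918
Optimal location: km 16.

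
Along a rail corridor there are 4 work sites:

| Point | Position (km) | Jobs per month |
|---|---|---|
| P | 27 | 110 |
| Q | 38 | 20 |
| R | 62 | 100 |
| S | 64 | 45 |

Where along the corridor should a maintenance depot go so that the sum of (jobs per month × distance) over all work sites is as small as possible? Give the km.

For a sum of weighted absolute distances on a line, the optimum is the weighted median (not the mean). Total weight W = 275; half-weight = 137.5.
Sort by position and accumulate weight:
  km 27 (P, w=110) → cum 110
  km 38 (Q, w=20) → cum 130
  km 62 (R, w=100) → cum 230  ≥ 137.5 → median here
  km 64 (S, w=45) → cum 275
Optimal location: km 62.

x = 62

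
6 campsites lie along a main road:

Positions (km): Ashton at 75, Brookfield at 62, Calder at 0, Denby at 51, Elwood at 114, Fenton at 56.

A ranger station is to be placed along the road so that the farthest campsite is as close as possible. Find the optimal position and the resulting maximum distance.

The 1-center on a line is the midpoint of the two extreme points: leftmost at 0, rightmost at 114.
Optimal location = (0 + 114)/2 = 57; maximum distance = (114 − 0)/2 = 57.

location 57, max distance 57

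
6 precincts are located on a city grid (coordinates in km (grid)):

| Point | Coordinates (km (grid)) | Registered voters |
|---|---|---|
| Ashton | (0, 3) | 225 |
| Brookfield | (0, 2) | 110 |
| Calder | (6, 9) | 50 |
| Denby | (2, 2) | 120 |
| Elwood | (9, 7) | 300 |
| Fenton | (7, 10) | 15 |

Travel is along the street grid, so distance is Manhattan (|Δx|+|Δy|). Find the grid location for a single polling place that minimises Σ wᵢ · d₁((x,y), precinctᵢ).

(2, 3)

Manhattan distance separates: Σwᵢ(|x−xᵢ|+|y−yᵢ|) = Σwᵢ|x−xᵢ| + Σwᵢ|y−yᵢ|, so x and y are optimised independently as 1-D weighted medians.
Total weight W = 820; half = 410.
x-coordinate, sorted with cumulative weight:
  x=0 (Ashton, w=225) cum 225
  x=0 (Brookfield, w=110) cum 335
  x=2 (Denby, w=120) cum 455  ← median
  x=6 (Calder, w=50) cum 505
  x=7 (Fenton, w=15) cum 520
  x=9 (Elwood, w=300) cum 820
⇒ x* = 2
y-coordinate, sorted with cumulative weight:
  y=2 (Brookfield, w=110) cum 110
  y=2 (Denby, w=120) cum 230
  y=3 (Ashton, w=225) cum 455  ← median
  y=7 (Elwood, w=300) cum 755
  y=9 (Calder, w=50) cum 805
  y=10 (Fenton, w=15) cum 820
⇒ y* = 3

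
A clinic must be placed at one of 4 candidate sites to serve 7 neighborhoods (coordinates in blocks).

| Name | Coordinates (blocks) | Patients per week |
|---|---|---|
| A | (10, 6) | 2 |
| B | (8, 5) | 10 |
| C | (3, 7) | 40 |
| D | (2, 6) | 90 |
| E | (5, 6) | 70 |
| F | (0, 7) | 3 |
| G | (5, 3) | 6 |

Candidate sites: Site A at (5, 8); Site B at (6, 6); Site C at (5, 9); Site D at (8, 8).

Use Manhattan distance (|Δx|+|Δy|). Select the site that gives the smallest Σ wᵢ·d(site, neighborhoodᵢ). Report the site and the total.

Total weighted distance at each candidate:
  Site A (5, 8): total = 832
  Site B (6, 6): total = 673
  Site C (5, 9): total = 1053
  Site D (8, 8): total = 1423
Minimum is at Site B with total 673 blocks.

Site B, total 673 blocks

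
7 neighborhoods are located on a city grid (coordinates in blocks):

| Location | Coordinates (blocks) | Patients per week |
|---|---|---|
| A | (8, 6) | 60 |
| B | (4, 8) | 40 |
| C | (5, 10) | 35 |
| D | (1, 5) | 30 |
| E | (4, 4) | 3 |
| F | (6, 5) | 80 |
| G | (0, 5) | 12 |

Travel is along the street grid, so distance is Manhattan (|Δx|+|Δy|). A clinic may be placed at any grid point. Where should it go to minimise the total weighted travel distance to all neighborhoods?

(6, 6)

Manhattan distance separates: Σwᵢ(|x−xᵢ|+|y−yᵢ|) = Σwᵢ|x−xᵢ| + Σwᵢ|y−yᵢ|, so x and y are optimised independently as 1-D weighted medians.
Total weight W = 260; half = 130.
x-coordinate, sorted with cumulative weight:
  x=0 (G, w=12) cum 12
  x=1 (D, w=30) cum 42
  x=4 (B, w=40) cum 82
  x=4 (E, w=3) cum 85
  x=5 (C, w=35) cum 120
  x=6 (F, w=80) cum 200  ← median
  x=8 (A, w=60) cum 260
⇒ x* = 6
y-coordinate, sorted with cumulative weight:
  y=4 (E, w=3) cum 3
  y=5 (D, w=30) cum 33
  y=5 (F, w=80) cum 113
  y=5 (G, w=12) cum 125
  y=6 (A, w=60) cum 185  ← median
  y=8 (B, w=40) cum 225
  y=10 (C, w=35) cum 260
⇒ y* = 6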